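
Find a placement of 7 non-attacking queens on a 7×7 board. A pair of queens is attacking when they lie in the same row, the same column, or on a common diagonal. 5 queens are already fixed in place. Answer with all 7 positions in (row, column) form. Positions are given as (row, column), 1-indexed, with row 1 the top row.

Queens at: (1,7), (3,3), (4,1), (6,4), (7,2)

(1,7) (2,5) (3,3) (4,1) (5,6) (6,4) (7,2)

Row 2: attacked by (1,7)→{6,7}; (3,3)→{2,3,4}; (4,1)→{1,3}; (6,4)→{4}; (7,2)→{2,7}. Safe: 5. Place at column 5.
Row 5: attacked by (1,7)→{3,7}; (2,5)→{2,5}; (3,3)→{1,3,5}; (4,1)→{1,2}; (6,4)→{3,4,5}; (7,2)→{2,4}. Safe: 6. Place at column 6.
Columns [7, 5, 3, 1, 6, 4, 2], r−c [-6, -3, 0, 3, -1, 2, 5], r+c [8, 7, 6, 5, 11, 10, 9] are all distinct, so no two queens attack.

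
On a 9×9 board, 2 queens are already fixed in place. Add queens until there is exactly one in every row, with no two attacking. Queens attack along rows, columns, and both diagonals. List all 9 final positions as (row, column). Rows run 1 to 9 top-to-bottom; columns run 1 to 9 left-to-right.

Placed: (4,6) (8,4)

(1,5) (2,9) (3,2) (4,6) (5,8) (6,3) (7,1) (8,4) (9,7)

Row 1: attacked by (4,6)→{3,6,9}; (8,4)→{4}. Safe: 1, 2, 5, 7, 8. Place at column 5.
Row 2: attacked by (1,5)→{4,5,6}; (4,6)→{4,6,8}; (8,4)→{4}. Safe: 1, 2, 3, 7, 9. Place at column 9.
Row 3: attacked by (1,5)→{3,5,7}; (2,9)→{8,9}; (4,6)→{5,6,7}; (8,4)→{4,9}. Safe: 1, 2. Place at column 2.
Row 5: attacked by (1,5)→{1,5,9}; (2,9)→{6,9}; (3,2)→{2,4}; (4,6)→{5,6,7}; (8,4)→{1,4,7}. Safe: 3, 8. Place at column 8.
Row 6: attacked by (1,5)→{5}; (2,9)→{5,9}; (3,2)→{2,5}; (4,6)→{4,6,8}; (5,8)→{7,8,9}; (8,4)→{2,4,6}. Safe: 1, 3. Place at column 3.
Row 7: attacked by (1,5)→{5}; (2,9)→{4,9}; (3,2)→{2,6}; (4,6)→{3,6,9}; (5,8)→{6,8}; (6,3)→{2,3,4}; (8,4)→{3,4,5}. Safe: 1, 7. Place at column 1.
Row 9: attacked by (1,5)→{5}; (2,9)→{2,9}; (3,2)→{2,8}; (4,6)→{1,6}; (5,8)→{4,8}; (6,3)→{3,6}; (7,1)→{1,3}; (8,4)→{3,4,5}. Safe: 7. Place at column 7.
Columns [5, 9, 2, 6, 8, 3, 1, 4, 7], r−c [-4, -7, 1, -2, -3, 3, 6, 4, 2], r+c [6, 11, 5, 10, 13, 9, 8, 12, 16] are all distinct, so no two queens attack.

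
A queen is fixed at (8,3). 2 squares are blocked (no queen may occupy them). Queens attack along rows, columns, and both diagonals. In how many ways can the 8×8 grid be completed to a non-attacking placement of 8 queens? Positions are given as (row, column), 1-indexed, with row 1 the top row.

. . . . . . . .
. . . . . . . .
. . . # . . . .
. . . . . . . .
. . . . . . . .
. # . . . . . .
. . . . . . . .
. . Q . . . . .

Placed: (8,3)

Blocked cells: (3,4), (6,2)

9

Branch on row 1: col 1 → 1; col 2 → 2; col 4 → 1; col 5 → 2; col 6 → 3; col 7 → 0; col 8 → 0.
Sum: 1 + 2 + 1 + 2 + 3 + 0 + 0 = 9.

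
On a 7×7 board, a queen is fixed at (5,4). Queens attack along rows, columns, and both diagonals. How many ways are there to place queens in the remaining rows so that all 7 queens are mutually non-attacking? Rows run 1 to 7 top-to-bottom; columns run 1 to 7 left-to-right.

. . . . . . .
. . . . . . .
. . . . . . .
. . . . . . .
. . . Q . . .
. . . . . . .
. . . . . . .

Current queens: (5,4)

Branch on row 1: col 1 → 0; col 2 → 1; col 3 → 1; col 5 → 1; col 6 → 1; col 7 → 0.
Sum: 0 + 1 + 1 + 1 + 1 + 0 = 4.

4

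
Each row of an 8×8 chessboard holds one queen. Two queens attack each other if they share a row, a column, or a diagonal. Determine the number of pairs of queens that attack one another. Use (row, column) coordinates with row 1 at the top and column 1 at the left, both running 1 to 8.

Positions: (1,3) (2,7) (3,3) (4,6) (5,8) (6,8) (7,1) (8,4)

5

Same column: (1,3)–(3,3) (column 3); (5,8)–(6,8) (column 8).
Same diagonal: (1,3)–(4,6) (|1−4| = |3−6| = 3); (1,3)–(6,8) (|1−6| = |3−8| = 5); (4,6)–(6,8) (|4−6| = |6−8| = 2).
Total attacking pairs: 5.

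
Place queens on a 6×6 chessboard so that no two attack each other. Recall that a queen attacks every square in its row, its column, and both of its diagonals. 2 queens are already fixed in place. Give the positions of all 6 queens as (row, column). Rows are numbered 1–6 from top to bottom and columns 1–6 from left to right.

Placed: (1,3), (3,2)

(1,3) (2,6) (3,2) (4,5) (5,1) (6,4)

Row 2: attacked by (1,3)→{2,3,4}; (3,2)→{1,2,3}. Safe: 5, 6. Place at column 6.
Row 4: attacked by (1,3)→{3,6}; (2,6)→{4,6}; (3,2)→{1,2,3}. Safe: 5. Place at column 5.
Row 5: attacked by (1,3)→{3}; (2,6)→{3,6}; (3,2)→{2,4}; (4,5)→{4,5,6}. Safe: 1. Place at column 1.
Row 6: attacked by (1,3)→{3}; (2,6)→{2,6}; (3,2)→{2,5}; (4,5)→{3,5}; (5,1)→{1,2}. Safe: 4. Place at column 4.
Columns [3, 6, 2, 5, 1, 4], r−c [-2, -4, 1, -1, 4, 2], r+c [4, 8, 5, 9, 6, 10] are all distinct, so no two queens attack.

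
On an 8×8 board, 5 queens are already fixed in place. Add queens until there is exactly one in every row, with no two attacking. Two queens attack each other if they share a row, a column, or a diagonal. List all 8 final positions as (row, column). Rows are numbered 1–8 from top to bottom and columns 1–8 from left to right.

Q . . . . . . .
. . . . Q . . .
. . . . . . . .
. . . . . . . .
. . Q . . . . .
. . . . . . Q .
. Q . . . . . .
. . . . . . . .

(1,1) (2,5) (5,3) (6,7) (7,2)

Row 3: attacked by (1,1)→{1,3}; (2,5)→{4,5,6}; (5,3)→{1,3,5}; (6,7)→{4,7}; (7,2)→{2,6}. Safe: 8. Place at column 8.
Row 4: attacked by (1,1)→{1,4}; (2,5)→{3,5,7}; (3,8)→{7,8}; (5,3)→{2,3,4}; (6,7)→{5,7}; (7,2)→{2,5}. Safe: 6. Place at column 6.
Row 8: attacked by (1,1)→{1,8}; (2,5)→{5}; (3,8)→{3,8}; (4,6)→{2,6}; (5,3)→{3,6}; (6,7)→{5,7}; (7,2)→{1,2,3}. Safe: 4. Place at column 4.
Columns [1, 5, 8, 6, 3, 7, 2, 4], r−c [0, -3, -5, -2, 2, -1, 5, 4], r+c [2, 7, 11, 10, 8, 13, 9, 12] are all distinct, so no two queens attack.

(1,1) (2,5) (3,8) (4,6) (5,3) (6,7) (7,2) (8,4)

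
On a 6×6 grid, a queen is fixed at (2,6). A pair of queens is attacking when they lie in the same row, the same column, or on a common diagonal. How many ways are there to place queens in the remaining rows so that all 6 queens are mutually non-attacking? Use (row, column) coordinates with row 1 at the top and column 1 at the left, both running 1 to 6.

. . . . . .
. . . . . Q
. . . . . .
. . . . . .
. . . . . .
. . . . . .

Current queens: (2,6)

1

Branch on row 1: col 1 → 0; col 2 → 0; col 3 → 1; col 4 → 0.
Sum: 0 + 0 + 1 + 0 = 1.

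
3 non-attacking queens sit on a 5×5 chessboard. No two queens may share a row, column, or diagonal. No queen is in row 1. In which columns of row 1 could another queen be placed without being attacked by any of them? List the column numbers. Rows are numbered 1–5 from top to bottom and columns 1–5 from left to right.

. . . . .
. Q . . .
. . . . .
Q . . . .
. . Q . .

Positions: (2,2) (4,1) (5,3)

(2,2) attacks row 1 at column 2 and diagonals 1, 3.
(4,1) attacks row 1 at column 1 and diagonals 4.
(5,3) attacks row 1 at column 3.
Attacked columns: {1, 2, 3, 4}. Safe: {5}.

columns 5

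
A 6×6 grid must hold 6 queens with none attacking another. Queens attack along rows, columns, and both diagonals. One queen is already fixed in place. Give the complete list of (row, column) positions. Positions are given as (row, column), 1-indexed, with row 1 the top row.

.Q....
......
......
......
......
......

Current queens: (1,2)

Row 2: attacked by (1,2)→{1,2,3}. Safe: 4, 5, 6. Place at column 4.
Row 3: attacked by (1,2)→{2,4}; (2,4)→{3,4,5}. Safe: 1, 6. Place at column 6.
Row 4: attacked by (1,2)→{2,5}; (2,4)→{2,4,6}; (3,6)→{5,6}. Safe: 1, 3. Place at column 1.
Row 5: attacked by (1,2)→{2,6}; (2,4)→{1,4}; (3,6)→{4,6}; (4,1)→{1,2}. Safe: 3, 5. Place at column 3.
Row 6: attacked by (1,2)→{2}; (2,4)→{4}; (3,6)→{3,6}; (4,1)→{1,3}; (5,3)→{2,3,4}. Safe: 5. Place at column 5.
Columns [2, 4, 6, 1, 3, 5], r−c [-1, -2, -3, 3, 2, 1], r+c [3, 6, 9, 5, 8, 11] are all distinct, so no two queens attack.

(1,2) (2,4) (3,6) (4,1) (5,3) (6,5)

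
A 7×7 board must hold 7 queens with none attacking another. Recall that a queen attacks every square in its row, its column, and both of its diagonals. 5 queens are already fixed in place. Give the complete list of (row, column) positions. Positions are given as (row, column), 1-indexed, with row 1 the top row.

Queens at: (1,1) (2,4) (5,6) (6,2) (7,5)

Row 3: attacked by (1,1)→{1,3}; (2,4)→{3,4,5}; (5,6)→{4,6}; (6,2)→{2,5}; (7,5)→{1,5}. Safe: 7. Place at column 7.
Row 4: attacked by (1,1)→{1,4}; (2,4)→{2,4,6}; (3,7)→{6,7}; (5,6)→{5,6,7}; (6,2)→{2,4}; (7,5)→{2,5}. Safe: 3. Place at column 3.
Columns [1, 4, 7, 3, 6, 2, 5], r−c [0, -2, -4, 1, -1, 4, 2], r+c [2, 6, 10, 7, 11, 8, 12] are all distinct, so no two queens attack.

(1,1) (2,4) (3,7) (4,3) (5,6) (6,2) (7,5)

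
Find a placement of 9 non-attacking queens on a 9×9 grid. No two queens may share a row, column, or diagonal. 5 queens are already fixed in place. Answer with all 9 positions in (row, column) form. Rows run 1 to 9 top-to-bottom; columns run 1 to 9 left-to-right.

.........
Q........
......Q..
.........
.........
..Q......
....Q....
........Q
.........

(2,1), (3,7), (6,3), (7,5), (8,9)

(1,6) (2,1) (3,7) (4,4) (5,8) (6,3) (7,5) (8,9) (9,2)

Row 1: attacked by (2,1)→{1,2}; (3,7)→{5,7,9}; (6,3)→{3,8}; (7,5)→{5}; (8,9)→{2,9}. Safe: 4, 6. Place at column 6.
Row 4: attacked by (1,6)→{3,6,9}; (2,1)→{1,3}; (3,7)→{6,7,8}; (6,3)→{1,3,5}; (7,5)→{2,5,8}; (8,9)→{5,9}. Safe: 4. Place at column 4.
Row 5: attacked by (1,6)→{2,6}; (2,1)→{1,4}; (3,7)→{5,7,9}; (4,4)→{3,4,5}; (6,3)→{2,3,4}; (7,5)→{3,5,7}; (8,9)→{6,9}. Safe: 8. Place at column 8.
Row 9: attacked by (1,6)→{6}; (2,1)→{1,8}; (3,7)→{1,7}; (4,4)→{4,9}; (5,8)→{4,8}; (6,3)→{3,6}; (7,5)→{3,5,7}; (8,9)→{8,9}. Safe: 2. Place at column 2.
Columns [6, 1, 7, 4, 8, 3, 5, 9, 2], r−c [-5, 1, -4, 0, -3, 3, 2, -1, 7], r+c [7, 3, 10, 8, 13, 9, 12, 17, 11] are all distinct, so no two queens attack.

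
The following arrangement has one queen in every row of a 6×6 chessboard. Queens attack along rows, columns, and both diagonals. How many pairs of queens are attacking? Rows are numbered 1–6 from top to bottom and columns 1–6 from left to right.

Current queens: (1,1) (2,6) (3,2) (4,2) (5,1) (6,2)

7

Same column: (1,1)–(5,1) (column 1); (3,2)–(4,2) (column 2); (3,2)–(6,2) (column 2); (4,2)–(6,2) (column 2).
Same diagonal: (2,6)–(6,2) (|2−6| = |6−2| = 4); (4,2)–(5,1) (|4−5| = |2−1| = 1); (5,1)–(6,2) (|5−6| = |1−2| = 1).
Total attacking pairs: 7.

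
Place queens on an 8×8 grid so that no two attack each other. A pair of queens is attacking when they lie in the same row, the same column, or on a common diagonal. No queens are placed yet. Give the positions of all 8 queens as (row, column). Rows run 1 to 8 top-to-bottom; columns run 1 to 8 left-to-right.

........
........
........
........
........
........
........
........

(1,2) (2,4) (3,6) (4,8) (5,3) (6,1) (7,7) (8,5)

Row 1: Safe: 1, 2, 3, 4, 5, 6, 7, 8. Place at column 2.
Row 2: attacked by (1,2)→{1,2,3}. Safe: 4, 5, 6, 7, 8. Place at column 4.
Row 3: attacked by (1,2)→{2,4}; (2,4)→{3,4,5}. Safe: 1, 6, 7, 8. Place at column 6.
Row 4: attacked by (1,2)→{2,5}; (2,4)→{2,4,6}; (3,6)→{5,6,7}. Safe: 1, 3, 8. Place at column 8.
Row 5: attacked by (1,2)→{2,6}; (2,4)→{1,4,7}; (3,6)→{4,6,8}; (4,8)→{7,8}. Safe: 3, 5. Place at column 3.
Row 6: attacked by (1,2)→{2,7}; (2,4)→{4,8}; (3,6)→{3,6}; (4,8)→{6,8}; (5,3)→{2,3,4}. Safe: 1, 5. Place at column 1.
Row 7: attacked by (1,2)→{2,8}; (2,4)→{4}; (3,6)→{2,6}; (4,8)→{5,8}; (5,3)→{1,3,5}; (6,1)→{1,2}. Safe: 7. Place at column 7.
Row 8: attacked by (1,2)→{2}; (2,4)→{4}; (3,6)→{1,6}; (4,8)→{4,8}; (5,3)→{3,6}; (6,1)→{1,3}; (7,7)→{6,7,8}. Safe: 5. Place at column 5.
Columns [2, 4, 6, 8, 3, 1, 7, 5], r−c [-1, -2, -3, -4, 2, 5, 0, 3], r+c [3, 6, 9, 12, 8, 7, 14, 13] are all distinct, so no two queens attack.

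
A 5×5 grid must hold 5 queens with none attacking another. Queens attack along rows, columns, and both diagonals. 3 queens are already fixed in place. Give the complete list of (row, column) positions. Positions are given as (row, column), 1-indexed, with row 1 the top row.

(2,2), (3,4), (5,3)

(1,5) (2,2) (3,4) (4,1) (5,3)

Row 1: attacked by (2,2)→{1,2,3}; (3,4)→{2,4}; (5,3)→{3}. Safe: 5. Place at column 5.
Row 4: attacked by (1,5)→{2,5}; (2,2)→{2,4}; (3,4)→{3,4,5}; (5,3)→{2,3,4}. Safe: 1. Place at column 1.
Columns [5, 2, 4, 1, 3], r−c [-4, 0, -1, 3, 2], r+c [6, 4, 7, 5, 8] are all distinct, so no two queens attack.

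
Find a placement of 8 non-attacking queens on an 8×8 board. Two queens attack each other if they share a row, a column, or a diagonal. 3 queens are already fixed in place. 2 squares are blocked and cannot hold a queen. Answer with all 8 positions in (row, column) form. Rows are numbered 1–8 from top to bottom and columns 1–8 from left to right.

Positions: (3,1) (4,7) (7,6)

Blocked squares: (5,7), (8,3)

(1,5) (2,3) (3,1) (4,7) (5,2) (6,8) (7,6) (8,4)

Row 1: attacked by (3,1)→{1,3}; (4,7)→{4,7}; (7,6)→{6}. Safe: 2, 5, 8. Place at column 5.
Row 2: attacked by (1,5)→{4,5,6}; (3,1)→{1,2}; (4,7)→{5,7}; (7,6)→{1,6}. Safe: 3, 8. Place at column 3.
Row 5: attacked by (1,5)→{1,5}; (2,3)→{3,6}; (3,1)→{1,3}; (4,7)→{6,7,8}; (7,6)→{4,6,8}. Blocked: 7. Safe: 2. Place at column 2.
Row 6: attacked by (1,5)→{5}; (2,3)→{3,7}; (3,1)→{1,4}; (4,7)→{5,7}; (5,2)→{1,2,3}; (7,6)→{5,6,7}. Safe: 8. Place at column 8.
Row 8: attacked by (1,5)→{5}; (2,3)→{3}; (3,1)→{1,6}; (4,7)→{3,7}; (5,2)→{2,5}; (6,8)→{6,8}; (7,6)→{5,6,7}. Blocked: 3. Safe: 4. Place at column 4.
Columns [5, 3, 1, 7, 2, 8, 6, 4], r−c [-4, -1, 2, -3, 3, -2, 1, 4], r+c [6, 5, 4, 11, 7, 14, 13, 12] are all distinct, so no two queens attack.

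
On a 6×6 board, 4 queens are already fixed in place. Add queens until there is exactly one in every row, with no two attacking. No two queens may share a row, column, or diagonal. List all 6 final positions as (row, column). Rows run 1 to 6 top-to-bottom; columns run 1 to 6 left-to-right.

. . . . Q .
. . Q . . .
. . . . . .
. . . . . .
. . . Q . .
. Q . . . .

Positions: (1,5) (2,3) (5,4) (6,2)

(1,5) (2,3) (3,1) (4,6) (5,4) (6,2)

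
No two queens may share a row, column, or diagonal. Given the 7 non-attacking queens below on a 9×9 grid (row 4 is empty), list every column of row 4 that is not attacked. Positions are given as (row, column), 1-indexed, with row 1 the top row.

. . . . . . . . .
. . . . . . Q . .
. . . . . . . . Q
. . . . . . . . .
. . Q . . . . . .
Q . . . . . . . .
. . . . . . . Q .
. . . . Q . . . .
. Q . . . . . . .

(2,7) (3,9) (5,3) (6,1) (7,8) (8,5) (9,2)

(2,7) attacks row 4 at column 7 and diagonals 5, 9.
(3,9) attacks row 4 at column 9 and diagonals 8.
(5,3) attacks row 4 at column 3 and diagonals 2, 4.
(6,1) attacks row 4 at column 1 and diagonals 3.
(7,8) attacks row 4 at column 8 and diagonals 5.
(8,5) attacks row 4 at column 5 and diagonals 1, 9.
(9,2) attacks row 4 at column 2 and diagonals 7.
Attacked columns: {1, 2, 3, 4, 5, 7, 8, 9}. Safe: {6}.

columns 6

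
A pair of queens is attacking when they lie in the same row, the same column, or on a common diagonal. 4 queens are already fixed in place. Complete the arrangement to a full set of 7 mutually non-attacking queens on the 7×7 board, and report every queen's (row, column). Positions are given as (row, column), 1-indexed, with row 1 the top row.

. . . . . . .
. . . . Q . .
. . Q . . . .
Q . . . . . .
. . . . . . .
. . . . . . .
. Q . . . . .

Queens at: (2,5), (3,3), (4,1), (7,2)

(1,7) (2,5) (3,3) (4,1) (5,6) (6,4) (7,2)

Row 1: attacked by (2,5)→{4,5,6}; (3,3)→{1,3,5}; (4,1)→{1,4}; (7,2)→{2}. Safe: 7. Place at column 7.
Row 5: attacked by (1,7)→{3,7}; (2,5)→{2,5}; (3,3)→{1,3,5}; (4,1)→{1,2}; (7,2)→{2,4}. Safe: 6. Place at column 6.
Row 6: attacked by (1,7)→{2,7}; (2,5)→{1,5}; (3,3)→{3,6}; (4,1)→{1,3}; (5,6)→{5,6,7}; (7,2)→{1,2,3}. Safe: 4. Place at column 4.
Columns [7, 5, 3, 1, 6, 4, 2], r−c [-6, -3, 0, 3, -1, 2, 5], r+c [8, 7, 6, 5, 11, 10, 9] are all distinct, so no two queens attack.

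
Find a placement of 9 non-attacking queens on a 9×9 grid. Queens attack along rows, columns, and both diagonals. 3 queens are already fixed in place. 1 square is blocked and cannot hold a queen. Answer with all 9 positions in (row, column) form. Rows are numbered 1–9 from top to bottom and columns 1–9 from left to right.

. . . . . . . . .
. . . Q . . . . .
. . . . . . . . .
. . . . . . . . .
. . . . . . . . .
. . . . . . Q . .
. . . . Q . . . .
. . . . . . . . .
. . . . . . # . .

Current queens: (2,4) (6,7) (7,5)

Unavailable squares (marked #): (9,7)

(1,1) (2,4) (3,8) (4,3) (5,9) (6,7) (7,5) (8,2) (9,6)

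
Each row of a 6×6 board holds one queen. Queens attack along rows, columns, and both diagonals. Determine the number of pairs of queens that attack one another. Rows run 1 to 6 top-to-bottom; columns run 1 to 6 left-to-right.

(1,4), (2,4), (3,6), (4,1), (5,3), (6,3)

6

Same column: (1,4)–(2,4) (column 4); (5,3)–(6,3) (column 3).
Same diagonal: (1,4)–(3,6) (|1−3| = |4−6| = 2); (1,4)–(4,1) (|1−4| = |4−1| = 3); (3,6)–(6,3) (|3−6| = |6−3| = 3); (4,1)–(6,3) (|4−6| = |1−3| = 2).
Total attacking pairs: 6.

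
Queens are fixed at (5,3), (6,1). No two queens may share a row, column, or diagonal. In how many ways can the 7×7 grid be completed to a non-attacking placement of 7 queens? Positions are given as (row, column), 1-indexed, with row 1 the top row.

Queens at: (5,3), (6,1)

Branch on row 1: col 2 → 0; col 4 → 1; col 5 → 1.
Sum: 0 + 1 + 1 = 2.

2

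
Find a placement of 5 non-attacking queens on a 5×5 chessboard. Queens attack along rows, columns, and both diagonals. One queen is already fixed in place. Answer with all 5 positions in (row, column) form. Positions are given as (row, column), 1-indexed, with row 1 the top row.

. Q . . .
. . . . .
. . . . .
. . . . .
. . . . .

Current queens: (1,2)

(1,2) (2,4) (3,1) (4,3) (5,5)

Row 2: attacked by (1,2)→{1,2,3}. Safe: 4, 5. Place at column 4.
Row 3: attacked by (1,2)→{2,4}; (2,4)→{3,4,5}. Safe: 1. Place at column 1.
Row 4: attacked by (1,2)→{2,5}; (2,4)→{2,4}; (3,1)→{1,2}. Safe: 3. Place at column 3.
Row 5: attacked by (1,2)→{2}; (2,4)→{1,4}; (3,1)→{1,3}; (4,3)→{2,3,4}. Safe: 5. Place at column 5.
Columns [2, 4, 1, 3, 5], r−c [-1, -2, 2, 1, 0], r+c [3, 6, 4, 7, 10] are all distinct, so no two queens attack.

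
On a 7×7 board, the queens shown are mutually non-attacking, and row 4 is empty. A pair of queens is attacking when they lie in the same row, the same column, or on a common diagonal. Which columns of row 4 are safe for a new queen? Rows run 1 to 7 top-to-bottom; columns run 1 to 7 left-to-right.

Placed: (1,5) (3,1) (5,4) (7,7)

(1,5) attacks row 4 at column 5 and diagonals 2.
(3,1) attacks row 4 at column 1 and diagonals 2.
(5,4) attacks row 4 at column 4 and diagonals 3, 5.
(7,7) attacks row 4 at column 7 and diagonals 4.
Attacked columns: {1, 2, 3, 4, 5, 7}. Safe: {6}.

columns 6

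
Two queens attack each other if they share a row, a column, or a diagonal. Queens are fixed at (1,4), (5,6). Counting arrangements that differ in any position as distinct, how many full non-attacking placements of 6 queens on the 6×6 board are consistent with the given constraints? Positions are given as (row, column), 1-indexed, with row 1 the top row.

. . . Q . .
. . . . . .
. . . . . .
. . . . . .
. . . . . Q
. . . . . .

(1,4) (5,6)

1

Branch on row 2: col 1 → 1; col 2 → 0.
Sum: 1 + 0 = 1.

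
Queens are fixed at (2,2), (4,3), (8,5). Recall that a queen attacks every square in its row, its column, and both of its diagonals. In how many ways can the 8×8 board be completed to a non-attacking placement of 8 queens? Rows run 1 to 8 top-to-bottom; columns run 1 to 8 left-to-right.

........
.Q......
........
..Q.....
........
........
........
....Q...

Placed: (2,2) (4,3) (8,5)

2

Branch on row 1: col 4 → 1; col 7 → 1; col 8 → 0.
Sum: 1 + 1 + 0 = 2.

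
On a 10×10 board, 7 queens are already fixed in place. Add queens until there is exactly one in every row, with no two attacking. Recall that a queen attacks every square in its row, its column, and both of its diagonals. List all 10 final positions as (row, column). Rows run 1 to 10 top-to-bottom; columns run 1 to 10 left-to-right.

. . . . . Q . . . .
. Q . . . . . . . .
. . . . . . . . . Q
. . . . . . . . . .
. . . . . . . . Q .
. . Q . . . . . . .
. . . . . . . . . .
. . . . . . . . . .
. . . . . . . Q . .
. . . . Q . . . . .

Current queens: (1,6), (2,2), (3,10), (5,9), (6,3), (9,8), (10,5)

(1,6) (2,2) (3,10) (4,7) (5,9) (6,3) (7,1) (8,4) (9,8) (10,5)

Row 4: attacked by (1,6)→{3,6,9}; (2,2)→{2,4}; (3,10)→{9,10}; (5,9)→{8,9,10}; (6,3)→{1,3,5}; (9,8)→{3,8}; (10,5)→{5}. Safe: 7. Place at column 7.
Row 7: attacked by (1,6)→{6}; (2,2)→{2,7}; (3,10)→{6,10}; (4,7)→{4,7,10}; (5,9)→{7,9}; (6,3)→{2,3,4}; (9,8)→{6,8,10}; (10,5)→{2,5,8}. Safe: 1. Place at column 1.
Row 8: attacked by (1,6)→{6}; (2,2)→{2,8}; (3,10)→{5,10}; (4,7)→{3,7}; (5,9)→{6,9}; (6,3)→{1,3,5}; (7,1)→{1,2}; (9,8)→{7,8,9}; (10,5)→{3,5,7}. Safe: 4. Place at column 4.
Columns [6, 2, 10, 7, 9, 3, 1, 4, 8, 5], r−c [-5, 0, -7, -3, -4, 3, 6, 4, 1, 5], r+c [7, 4, 13, 11, 14, 9, 8, 12, 17, 15] are all distinct, so no two queens attack.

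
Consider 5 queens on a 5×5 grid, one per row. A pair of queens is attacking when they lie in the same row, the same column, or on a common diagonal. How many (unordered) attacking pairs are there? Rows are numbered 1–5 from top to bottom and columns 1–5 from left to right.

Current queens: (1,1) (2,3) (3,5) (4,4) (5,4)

3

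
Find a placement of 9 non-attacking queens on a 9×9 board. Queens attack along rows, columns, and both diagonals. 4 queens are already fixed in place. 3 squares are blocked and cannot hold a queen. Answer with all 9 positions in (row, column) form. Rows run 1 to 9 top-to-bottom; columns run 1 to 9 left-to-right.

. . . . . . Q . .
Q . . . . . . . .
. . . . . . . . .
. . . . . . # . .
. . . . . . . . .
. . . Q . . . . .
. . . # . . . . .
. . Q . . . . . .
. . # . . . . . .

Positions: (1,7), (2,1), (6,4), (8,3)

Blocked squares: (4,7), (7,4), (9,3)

Row 3: attacked by (1,7)→{5,7,9}; (2,1)→{1,2}; (6,4)→{1,4,7}; (8,3)→{3,8}. Safe: 6. Place at column 6.
Row 4: attacked by (1,7)→{4,7}; (2,1)→{1,3}; (3,6)→{5,6,7}; (6,4)→{2,4,6}; (8,3)→{3,7}. Blocked: 7. Safe: 8, 9. Place at column 9.
Row 5: attacked by (1,7)→{3,7}; (2,1)→{1,4}; (3,6)→{4,6,8}; (4,9)→{8,9}; (6,4)→{3,4,5}; (8,3)→{3,6}. Safe: 2. Place at column 2.
Row 7: attacked by (1,7)→{1,7}; (2,1)→{1,6}; (3,6)→{2,6}; (4,9)→{6,9}; (5,2)→{2,4}; (6,4)→{3,4,5}; (8,3)→{2,3,4}. Blocked: 4. Safe: 8. Place at column 8.
Row 9: attacked by (1,7)→{7}; (2,1)→{1,8}; (3,6)→{6}; (4,9)→{4,9}; (5,2)→{2,6}; (6,4)→{1,4,7}; (7,8)→{6,8}; (8,3)→{2,3,4}. Blocked: 3. Safe: 5. Place at column 5.
Columns [7, 1, 6, 9, 2, 4, 8, 3, 5], r−c [-6, 1, -3, -5, 3, 2, -1, 5, 4], r+c [8, 3, 9, 13, 7, 10, 15, 11, 14] are all distinct, so no two queens attack.

(1,7) (2,1) (3,6) (4,9) (5,2) (6,4) (7,8) (8,3) (9,5)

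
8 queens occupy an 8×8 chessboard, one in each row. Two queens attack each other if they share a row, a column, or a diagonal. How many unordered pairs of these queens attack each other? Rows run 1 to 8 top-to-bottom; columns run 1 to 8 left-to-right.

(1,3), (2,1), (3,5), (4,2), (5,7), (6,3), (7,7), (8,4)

Same column: (1,3)–(6,3) (column 3); (5,7)–(7,7) (column 7).
Same diagonal: (1,3)–(3,5) (|1−3| = |3−5| = 2); (1,3)–(5,7) (|1−5| = |3−7| = 4); (3,5)–(5,7) (|3−5| = |5−7| = 2); (5,7)–(8,4) (|5−8| = |7−4| = 3).
Total attacking pairs: 6.

6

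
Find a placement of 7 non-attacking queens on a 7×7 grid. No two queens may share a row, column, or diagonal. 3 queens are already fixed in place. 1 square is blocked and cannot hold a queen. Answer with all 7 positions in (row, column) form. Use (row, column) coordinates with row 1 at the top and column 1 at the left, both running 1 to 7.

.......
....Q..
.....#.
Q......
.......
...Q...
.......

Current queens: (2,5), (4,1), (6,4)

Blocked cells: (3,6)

Row 1: attacked by (2,5)→{4,5,6}; (4,1)→{1,4}; (6,4)→{4}. Safe: 2, 3, 7. Place at column 7.
Row 3: attacked by (1,7)→{5,7}; (2,5)→{4,5,6}; (4,1)→{1,2}; (6,4)→{1,4,7}. Blocked: 6. Safe: 3. Place at column 3.
Row 5: attacked by (1,7)→{3,7}; (2,5)→{2,5}; (3,3)→{1,3,5}; (4,1)→{1,2}; (6,4)→{3,4,5}. Safe: 6. Place at column 6.
Row 7: attacked by (1,7)→{1,7}; (2,5)→{5}; (3,3)→{3,7}; (4,1)→{1,4}; (5,6)→{4,6}; (6,4)→{3,4,5}. Safe: 2. Place at column 2.
Columns [7, 5, 3, 1, 6, 4, 2], r−c [-6, -3, 0, 3, -1, 2, 5], r+c [8, 7, 6, 5, 11, 10, 9] are all distinct, so no two queens attack.

(1,7) (2,5) (3,3) (4,1) (5,6) (6,4) (7,2)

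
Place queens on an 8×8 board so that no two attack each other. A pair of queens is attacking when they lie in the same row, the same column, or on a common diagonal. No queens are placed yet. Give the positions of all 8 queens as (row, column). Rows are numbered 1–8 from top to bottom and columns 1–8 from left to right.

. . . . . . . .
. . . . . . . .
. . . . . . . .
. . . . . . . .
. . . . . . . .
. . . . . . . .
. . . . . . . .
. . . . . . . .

Row 1: Safe: 1, 2, 3, 4, 5, 6, 7, 8. Place at column 4.
Row 2: attacked by (1,4)→{3,4,5}. Safe: 1, 2, 6, 7, 8. Place at column 7.
Row 3: attacked by (1,4)→{2,4,6}; (2,7)→{6,7,8}. Safe: 1, 3, 5. Place at column 1.
Row 4: attacked by (1,4)→{1,4,7}; (2,7)→{5,7}; (3,1)→{1,2}. Safe: 3, 6, 8. Place at column 8.
Row 5: attacked by (1,4)→{4,8}; (2,7)→{4,7}; (3,1)→{1,3}; (4,8)→{7,8}. Safe: 2, 5, 6. Place at column 5.
Row 6: attacked by (1,4)→{4}; (2,7)→{3,7}; (3,1)→{1,4}; (4,8)→{6,8}; (5,5)→{4,5,6}. Safe: 2. Place at column 2.
Row 7: attacked by (1,4)→{4}; (2,7)→{2,7}; (3,1)→{1,5}; (4,8)→{5,8}; (5,5)→{3,5,7}; (6,2)→{1,2,3}. Safe: 6. Place at column 6.
Row 8: attacked by (1,4)→{4}; (2,7)→{1,7}; (3,1)→{1,6}; (4,8)→{4,8}; (5,5)→{2,5,8}; (6,2)→{2,4}; (7,6)→{5,6,7}. Safe: 3. Place at column 3.
Columns [4, 7, 1, 8, 5, 2, 6, 3], r−c [-3, -5, 2, -4, 0, 4, 1, 5], r+c [5, 9, 4, 12, 10, 8, 13, 11] are all distinct, so no two queens attack.

(1,4) (2,7) (3,1) (4,8) (5,5) (6,2) (7,6) (8,3)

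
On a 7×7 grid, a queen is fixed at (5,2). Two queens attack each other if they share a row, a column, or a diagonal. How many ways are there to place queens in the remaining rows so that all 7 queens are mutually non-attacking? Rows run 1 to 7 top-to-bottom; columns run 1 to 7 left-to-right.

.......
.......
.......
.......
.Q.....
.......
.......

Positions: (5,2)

6

Branch on row 1: col 1 → 1; col 3 → 1; col 4 → 2; col 5 → 1; col 7 → 1.
Sum: 1 + 1 + 2 + 1 + 1 = 6.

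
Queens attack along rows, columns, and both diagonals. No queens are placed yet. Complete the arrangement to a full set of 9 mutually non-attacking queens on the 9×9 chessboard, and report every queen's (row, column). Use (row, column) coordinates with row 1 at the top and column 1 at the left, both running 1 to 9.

Row 1: Safe: 1, 2, 3, 4, 5, 6, 7, 8, 9. Place at column 1.
Row 2: attacked by (1,1)→{1,2}. Safe: 3, 4, 5, 6, 7, 8, 9. Place at column 6.
Row 3: attacked by (1,1)→{1,3}; (2,6)→{5,6,7}. Safe: 2, 4, 8, 9. Place at column 9.
Row 4: attacked by (1,1)→{1,4}; (2,6)→{4,6,8}; (3,9)→{8,9}. Safe: 2, 3, 5, 7. Place at column 5.
Row 5: attacked by (1,1)→{1,5}; (2,6)→{3,6,9}; (3,9)→{7,9}; (4,5)→{4,5,6}. Safe: 2, 8. Place at column 2.
Row 6: attacked by (1,1)→{1,6}; (2,6)→{2,6}; (3,9)→{6,9}; (4,5)→{3,5,7}; (5,2)→{1,2,3}. Safe: 4, 8. Place at column 8.
Row 7: attacked by (1,1)→{1,7}; (2,6)→{1,6}; (3,9)→{5,9}; (4,5)→{2,5,8}; (5,2)→{2,4}; (6,8)→{7,8,9}. Safe: 3. Place at column 3.
Row 8: attacked by (1,1)→{1,8}; (2,6)→{6}; (3,9)→{4,9}; (4,5)→{1,5,9}; (5,2)→{2,5}; (6,8)→{6,8}; (7,3)→{2,3,4}. Safe: 7. Place at column 7.
Row 9: attacked by (1,1)→{1,9}; (2,6)→{6}; (3,9)→{3,9}; (4,5)→{5}; (5,2)→{2,6}; (6,8)→{5,8}; (7,3)→{1,3,5}; (8,7)→{6,7,8}. Safe: 4. Place at column 4.
Columns [1, 6, 9, 5, 2, 8, 3, 7, 4], r−c [0, -4, -6, -1, 3, -2, 4, 1, 5], r+c [2, 8, 12, 9, 7, 14, 10, 15, 13] are all distinct, so no two queens attack.

(1,1) (2,6) (3,9) (4,5) (5,2) (6,8) (7,3) (8,7) (9,4)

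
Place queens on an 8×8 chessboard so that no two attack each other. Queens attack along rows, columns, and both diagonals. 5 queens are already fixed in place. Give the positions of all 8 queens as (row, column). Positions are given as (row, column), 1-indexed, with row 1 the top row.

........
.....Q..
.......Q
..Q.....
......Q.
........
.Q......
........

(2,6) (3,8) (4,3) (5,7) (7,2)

Row 1: attacked by (2,6)→{5,6,7}; (3,8)→{6,8}; (4,3)→{3,6}; (5,7)→{3,7}; (7,2)→{2,8}. Safe: 1, 4. Place at column 1.
Row 6: attacked by (1,1)→{1,6}; (2,6)→{2,6}; (3,8)→{5,8}; (4,3)→{1,3,5}; (5,7)→{6,7,8}; (7,2)→{1,2,3}. Safe: 4. Place at column 4.
Row 8: attacked by (1,1)→{1,8}; (2,6)→{6}; (3,8)→{3,8}; (4,3)→{3,7}; (5,7)→{4,7}; (6,4)→{2,4,6}; (7,2)→{1,2,3}. Safe: 5. Place at column 5.
Columns [1, 6, 8, 3, 7, 4, 2, 5], r−c [0, -4, -5, 1, -2, 2, 5, 3], r+c [2, 8, 11, 7, 12, 10, 9, 13] are all distinct, so no two queens attack.

(1,1) (2,6) (3,8) (4,3) (5,7) (6,4) (7,2) (8,5)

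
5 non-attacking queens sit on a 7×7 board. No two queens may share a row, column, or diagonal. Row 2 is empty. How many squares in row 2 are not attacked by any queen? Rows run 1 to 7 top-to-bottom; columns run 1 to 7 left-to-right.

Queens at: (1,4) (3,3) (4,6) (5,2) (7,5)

(1,4) attacks row 2 at column 4 and diagonals 3, 5.
(3,3) attacks row 2 at column 3 and diagonals 2, 4.
(4,6) attacks row 2 at column 6 and diagonals 4.
(5,2) attacks row 2 at column 2 and diagonals 5.
(7,5) attacks row 2 at column 5.
Attacked columns: {2, 3, 4, 5, 6}. Safe: {1, 7}.

2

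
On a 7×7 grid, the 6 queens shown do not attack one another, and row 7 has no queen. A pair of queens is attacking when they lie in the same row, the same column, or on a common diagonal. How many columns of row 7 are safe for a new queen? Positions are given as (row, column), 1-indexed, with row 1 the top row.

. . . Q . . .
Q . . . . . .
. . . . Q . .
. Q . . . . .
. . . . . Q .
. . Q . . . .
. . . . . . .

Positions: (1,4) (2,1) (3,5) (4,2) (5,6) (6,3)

1

(1,4) attacks row 7 at column 4.
(2,1) attacks row 7 at column 1 and diagonals 6.
(3,5) attacks row 7 at column 5 and diagonals 1.
(4,2) attacks row 7 at column 2 and diagonals 5.
(5,6) attacks row 7 at column 6 and diagonals 4.
(6,3) attacks row 7 at column 3 and diagonals 2, 4.
Attacked columns: {1, 2, 3, 4, 5, 6}. Safe: {7}.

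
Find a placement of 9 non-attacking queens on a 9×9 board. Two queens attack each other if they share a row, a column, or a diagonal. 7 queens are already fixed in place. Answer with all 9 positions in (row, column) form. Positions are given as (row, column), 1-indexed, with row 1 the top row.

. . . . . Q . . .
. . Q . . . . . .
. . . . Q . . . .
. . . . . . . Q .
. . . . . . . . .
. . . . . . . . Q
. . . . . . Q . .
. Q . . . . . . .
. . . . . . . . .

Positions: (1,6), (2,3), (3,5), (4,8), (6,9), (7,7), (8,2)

(1,6) (2,3) (3,5) (4,8) (5,1) (6,9) (7,7) (8,2) (9,4)

Row 5: attacked by (1,6)→{2,6}; (2,3)→{3,6}; (3,5)→{3,5,7}; (4,8)→{7,8,9}; (6,9)→{8,9}; (7,7)→{5,7,9}; (8,2)→{2,5}. Safe: 1, 4. Place at column 1.
Row 9: attacked by (1,6)→{6}; (2,3)→{3}; (3,5)→{5}; (4,8)→{3,8}; (5,1)→{1,5}; (6,9)→{6,9}; (7,7)→{5,7,9}; (8,2)→{1,2,3}. Safe: 4. Place at column 4.
Columns [6, 3, 5, 8, 1, 9, 7, 2, 4], r−c [-5, -1, -2, -4, 4, -3, 0, 6, 5], r+c [7, 5, 8, 12, 6, 15, 14, 10, 13] are all distinct, so no two queens attack.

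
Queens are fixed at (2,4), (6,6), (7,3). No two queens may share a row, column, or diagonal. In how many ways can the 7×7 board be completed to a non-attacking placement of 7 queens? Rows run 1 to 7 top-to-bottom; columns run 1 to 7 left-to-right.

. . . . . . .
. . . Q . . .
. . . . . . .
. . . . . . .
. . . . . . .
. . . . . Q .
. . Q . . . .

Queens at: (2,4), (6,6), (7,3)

Branch on row 1: col 2 → 0; col 7 → 1.
Sum: 0 + 1 = 1.

1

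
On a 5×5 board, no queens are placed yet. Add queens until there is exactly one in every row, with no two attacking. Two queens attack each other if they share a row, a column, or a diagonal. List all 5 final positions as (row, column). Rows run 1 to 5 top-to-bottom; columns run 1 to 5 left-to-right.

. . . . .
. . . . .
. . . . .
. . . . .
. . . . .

Row 1: Safe: 1, 2, 3, 4, 5. Place at column 4.
Row 2: attacked by (1,4)→{3,4,5}. Safe: 1, 2. Place at column 1.
Row 3: attacked by (1,4)→{2,4}; (2,1)→{1,2}. Safe: 3, 5. Place at column 3.
Row 4: attacked by (1,4)→{1,4}; (2,1)→{1,3}; (3,3)→{2,3,4}. Safe: 5. Place at column 5.
Row 5: attacked by (1,4)→{4}; (2,1)→{1,4}; (3,3)→{1,3,5}; (4,5)→{4,5}. Safe: 2. Place at column 2.
Columns [4, 1, 3, 5, 2], r−c [-3, 1, 0, -1, 3], r+c [5, 3, 6, 9, 7] are all distinct, so no two queens attack.

(1,4) (2,1) (3,3) (4,5) (5,2)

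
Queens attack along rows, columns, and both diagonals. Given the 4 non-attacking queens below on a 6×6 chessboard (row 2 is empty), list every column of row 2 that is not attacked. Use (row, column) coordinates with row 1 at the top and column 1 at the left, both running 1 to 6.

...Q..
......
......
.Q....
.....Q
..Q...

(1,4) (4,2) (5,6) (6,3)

columns 1

(1,4) attacks row 2 at column 4 and diagonals 3, 5.
(4,2) attacks row 2 at column 2 and diagonals 4.
(5,6) attacks row 2 at column 6 and diagonals 3.
(6,3) attacks row 2 at column 3.
Attacked columns: {2, 3, 4, 5, 6}. Safe: {1}.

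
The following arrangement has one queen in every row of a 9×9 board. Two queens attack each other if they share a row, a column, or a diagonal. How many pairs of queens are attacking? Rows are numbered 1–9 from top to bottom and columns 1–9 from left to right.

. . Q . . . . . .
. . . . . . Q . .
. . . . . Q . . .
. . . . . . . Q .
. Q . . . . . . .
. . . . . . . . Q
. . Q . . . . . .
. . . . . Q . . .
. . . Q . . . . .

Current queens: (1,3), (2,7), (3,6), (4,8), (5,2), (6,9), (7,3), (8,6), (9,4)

Same column: (1,3)–(7,3) (column 3); (3,6)–(8,6) (column 6).
Same diagonal: (2,7)–(3,6) (|2−3| = |7−6| = 1); (3,6)–(6,9) (|3−6| = |6−9| = 3).
Total attacking pairs: 4.

4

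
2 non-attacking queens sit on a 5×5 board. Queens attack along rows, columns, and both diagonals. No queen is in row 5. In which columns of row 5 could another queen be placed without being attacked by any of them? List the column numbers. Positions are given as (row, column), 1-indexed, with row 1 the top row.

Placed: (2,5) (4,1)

(2,5) attacks row 5 at column 5 and diagonals 2.
(4,1) attacks row 5 at column 1 and diagonals 2.
Attacked columns: {1, 2, 5}. Safe: {3, 4}.

columns 3, 4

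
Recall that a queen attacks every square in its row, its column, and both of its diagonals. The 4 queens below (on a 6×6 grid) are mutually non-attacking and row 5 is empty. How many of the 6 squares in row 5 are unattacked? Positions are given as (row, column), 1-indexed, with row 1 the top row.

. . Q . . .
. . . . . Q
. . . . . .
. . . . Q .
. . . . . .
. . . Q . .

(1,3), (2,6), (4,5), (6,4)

2

(1,3) attacks row 5 at column 3.
(2,6) attacks row 5 at column 6 and diagonals 3.
(4,5) attacks row 5 at column 5 and diagonals 4, 6.
(6,4) attacks row 5 at column 4 and diagonals 3, 5.
Attacked columns: {3, 4, 5, 6}. Safe: {1, 2}.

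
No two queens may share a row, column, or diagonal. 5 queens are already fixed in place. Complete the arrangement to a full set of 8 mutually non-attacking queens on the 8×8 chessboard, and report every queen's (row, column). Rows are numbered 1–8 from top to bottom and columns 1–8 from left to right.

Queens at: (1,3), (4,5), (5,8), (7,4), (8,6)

(1,3) (2,1) (3,7) (4,5) (5,8) (6,2) (7,4) (8,6)

Row 2: attacked by (1,3)→{2,3,4}; (4,5)→{3,5,7}; (5,8)→{5,8}; (7,4)→{4}; (8,6)→{6}. Safe: 1. Place at column 1.
Row 3: attacked by (1,3)→{1,3,5}; (2,1)→{1,2}; (4,5)→{4,5,6}; (5,8)→{6,8}; (7,4)→{4,8}; (8,6)→{1,6}. Safe: 7. Place at column 7.
Row 6: attacked by (1,3)→{3,8}; (2,1)→{1,5}; (3,7)→{4,7}; (4,5)→{3,5,7}; (5,8)→{7,8}; (7,4)→{3,4,5}; (8,6)→{4,6,8}. Safe: 2. Place at column 2.
Columns [3, 1, 7, 5, 8, 2, 4, 6], r−c [-2, 1, -4, -1, -3, 4, 3, 2], r+c [4, 3, 10, 9, 13, 8, 11, 14] are all distinct, so no two queens attack.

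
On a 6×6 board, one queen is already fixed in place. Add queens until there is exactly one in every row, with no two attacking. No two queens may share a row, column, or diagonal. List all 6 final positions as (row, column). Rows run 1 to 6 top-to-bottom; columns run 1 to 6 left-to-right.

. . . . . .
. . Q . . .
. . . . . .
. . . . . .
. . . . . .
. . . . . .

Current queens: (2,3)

(1,5) (2,3) (3,1) (4,6) (5,4) (6,2)

Row 1: attacked by (2,3)→{2,3,4}. Safe: 1, 5, 6. Place at column 5.
Row 3: attacked by (1,5)→{3,5}; (2,3)→{2,3,4}. Safe: 1, 6. Place at column 1.
Row 4: attacked by (1,5)→{2,5}; (2,3)→{1,3,5}; (3,1)→{1,2}. Safe: 4, 6. Place at column 6.
Row 5: attacked by (1,5)→{1,5}; (2,3)→{3,6}; (3,1)→{1,3}; (4,6)→{5,6}. Safe: 2, 4. Place at column 4.
Row 6: attacked by (1,5)→{5}; (2,3)→{3}; (3,1)→{1,4}; (4,6)→{4,6}; (5,4)→{3,4,5}. Safe: 2. Place at column 2.
Columns [5, 3, 1, 6, 4, 2], r−c [-4, -1, 2, -2, 1, 4], r+c [6, 5, 4, 10, 9, 8] are all distinct, so no two queens attack.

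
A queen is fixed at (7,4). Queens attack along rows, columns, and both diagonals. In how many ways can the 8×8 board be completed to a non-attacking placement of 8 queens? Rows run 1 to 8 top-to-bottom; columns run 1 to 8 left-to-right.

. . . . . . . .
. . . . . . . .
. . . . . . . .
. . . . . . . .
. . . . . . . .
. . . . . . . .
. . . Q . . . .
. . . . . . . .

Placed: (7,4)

Branch on row 1: col 1 → 0; col 2 → 0; col 3 → 3; col 5 → 3; col 6 → 1; col 7 → 0; col 8 → 1.
Sum: 0 + 0 + 3 + 3 + 1 + 0 + 1 = 8.

8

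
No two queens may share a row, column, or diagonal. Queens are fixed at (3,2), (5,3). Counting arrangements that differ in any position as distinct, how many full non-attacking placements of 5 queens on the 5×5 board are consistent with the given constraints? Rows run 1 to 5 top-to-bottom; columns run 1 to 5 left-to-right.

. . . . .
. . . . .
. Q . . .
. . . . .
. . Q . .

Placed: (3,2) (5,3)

Branch on row 1: col 1 → 1; col 5 → 0.
Sum: 1 + 0 = 1.

1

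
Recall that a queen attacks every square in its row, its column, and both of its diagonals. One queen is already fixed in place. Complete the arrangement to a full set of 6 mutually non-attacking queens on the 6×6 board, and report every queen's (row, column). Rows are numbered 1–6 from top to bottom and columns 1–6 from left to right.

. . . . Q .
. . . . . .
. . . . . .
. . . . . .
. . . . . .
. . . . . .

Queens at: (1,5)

(1,5) (2,3) (3,1) (4,6) (5,4) (6,2)

Row 2: attacked by (1,5)→{4,5,6}. Safe: 1, 2, 3. Place at column 3.
Row 3: attacked by (1,5)→{3,5}; (2,3)→{2,3,4}. Safe: 1, 6. Place at column 1.
Row 4: attacked by (1,5)→{2,5}; (2,3)→{1,3,5}; (3,1)→{1,2}. Safe: 4, 6. Place at column 6.
Row 5: attacked by (1,5)→{1,5}; (2,3)→{3,6}; (3,1)→{1,3}; (4,6)→{5,6}. Safe: 2, 4. Place at column 4.
Row 6: attacked by (1,5)→{5}; (2,3)→{3}; (3,1)→{1,4}; (4,6)→{4,6}; (5,4)→{3,4,5}. Safe: 2. Place at column 2.
Columns [5, 3, 1, 6, 4, 2], r−c [-4, -1, 2, -2, 1, 4], r+c [6, 5, 4, 10, 9, 8] are all distinct, so no two queens attack.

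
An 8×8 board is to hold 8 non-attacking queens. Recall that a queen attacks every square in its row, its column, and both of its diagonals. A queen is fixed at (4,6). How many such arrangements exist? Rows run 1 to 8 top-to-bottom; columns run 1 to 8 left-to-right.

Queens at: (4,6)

12

Branch on row 1: col 1 → 2; col 2 → 1; col 4 → 1; col 5 → 6; col 7 → 1; col 8 → 1.
Sum: 2 + 1 + 1 + 6 + 1 + 1 = 12.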